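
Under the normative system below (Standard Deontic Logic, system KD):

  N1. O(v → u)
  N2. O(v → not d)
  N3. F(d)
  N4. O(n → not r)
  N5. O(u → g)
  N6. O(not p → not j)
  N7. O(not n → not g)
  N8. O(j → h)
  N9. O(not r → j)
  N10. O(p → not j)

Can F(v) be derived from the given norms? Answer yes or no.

Premises 10 and 6 are O(p → not j) and O(not p → not j); every ideal world satisfies p or not p, so in either case not j holds — hence O(not j).
The contrapositive of premise 9 (O(not r → j)) is O(not j → r), and O(not j) is already established, so O(r).
Premise 4, O(n → not r), contraposes to O(r → not n); with O(r) we get O(not n).
Applying K to premise 7 (O(not n → not g)) and O(not n) yields O(not g).
Premise 5 is O(u → g); contrapositively O(not g → not u). Since O(not g) holds, K gives O(not u).
Premise 1, O(v → u), contraposes to O(not u → not v); with O(not u) we get O(not v).
Premises 2, 3, 8 do not contribute to this derivation.
So O(not v) holds, i.e. F(v). The claim follows.

Yes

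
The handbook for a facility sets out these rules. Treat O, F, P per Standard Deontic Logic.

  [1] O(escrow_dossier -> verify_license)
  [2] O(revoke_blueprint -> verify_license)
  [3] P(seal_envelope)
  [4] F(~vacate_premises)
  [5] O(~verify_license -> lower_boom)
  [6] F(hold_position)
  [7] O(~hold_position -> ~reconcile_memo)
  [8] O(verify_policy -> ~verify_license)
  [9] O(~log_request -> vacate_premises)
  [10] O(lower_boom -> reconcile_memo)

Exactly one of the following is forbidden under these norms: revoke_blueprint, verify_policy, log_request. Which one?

verify_policy

Premise 6, F(hold_position), is equivalent to O(~hold_position).
Applying K to premise 7 (O(~hold_position -> ~reconcile_memo)) and O(~hold_position) yields O(~reconcile_memo).
Premise 10 is O(lower_boom -> reconcile_memo); contrapositively O(~reconcile_memo -> ~lower_boom). Since O(~reconcile_memo) holds, K gives O(~lower_boom).
Premise 5 is O(~verify_license -> lower_boom); contrapositively O(~lower_boom -> verify_license). Since O(~lower_boom) holds, K gives O(verify_license).
The contrapositive of premise 8 (O(verify_policy -> ~verify_license)) is O(verify_license -> ~verify_policy), and O(verify_license) is already established, so O(~verify_policy).
So O(~verify_policy) holds, i.e. verify_policy is forbidden. None of the other listed options is forbidden under the premises.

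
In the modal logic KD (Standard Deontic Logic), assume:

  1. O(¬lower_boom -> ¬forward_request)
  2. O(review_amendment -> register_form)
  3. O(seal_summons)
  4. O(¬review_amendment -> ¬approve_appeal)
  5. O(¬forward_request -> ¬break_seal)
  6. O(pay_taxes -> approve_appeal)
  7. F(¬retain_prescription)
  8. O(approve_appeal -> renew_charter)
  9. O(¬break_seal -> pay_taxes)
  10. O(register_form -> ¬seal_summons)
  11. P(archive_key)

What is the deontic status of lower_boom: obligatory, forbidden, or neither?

From premise 3 we have O(seal_summons).
The contrapositive of premise 10 (O(register_form -> ¬seal_summons)) is O(seal_summons -> ¬register_form), and O(seal_summons) is already established, so O(¬register_form).
The contrapositive of premise 2 (O(review_amendment -> register_form)) is O(¬register_form -> ¬review_amendment), and O(¬register_form) is already established, so O(¬review_amendment).
With premise 4, O(¬review_amendment -> ¬approve_appeal), the K-axiom yields O(¬approve_appeal).
The contrapositive of premise 6 (O(pay_taxes -> approve_appeal)) is O(¬approve_appeal -> ¬pay_taxes), and O(¬approve_appeal) is already established, so O(¬pay_taxes).
Premise 9, O(¬break_seal -> pay_taxes), contraposes to O(¬pay_taxes -> break_seal); with O(¬pay_taxes) we get O(break_seal).
Premise 5 is O(¬forward_request -> ¬break_seal); contrapositively O(break_seal -> forward_request). Since O(break_seal) holds, K gives O(forward_request).
Premise 1, O(¬lower_boom -> ¬forward_request), contraposes to O(forward_request -> lower_boom); with O(forward_request) we get O(lower_boom).
Premises 7, 8, 11 do not contribute to this derivation.
Hence lower_boom is obligatory.

Obligatory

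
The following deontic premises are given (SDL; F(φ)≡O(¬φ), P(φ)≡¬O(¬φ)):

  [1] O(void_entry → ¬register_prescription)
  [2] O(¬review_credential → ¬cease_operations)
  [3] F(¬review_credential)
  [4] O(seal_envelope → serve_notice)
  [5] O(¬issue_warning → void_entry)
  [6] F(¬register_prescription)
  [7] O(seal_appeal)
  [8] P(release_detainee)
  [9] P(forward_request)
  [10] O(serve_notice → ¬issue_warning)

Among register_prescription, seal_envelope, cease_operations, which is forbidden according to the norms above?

seal_envelope

Premise 6, F(¬register_prescription), is equivalent to O(register_prescription).
The contrapositive of premise 1 (O(void_entry → ¬register_prescription)) is O(register_prescription → ¬void_entry), and O(register_prescription) is already established, so O(¬void_entry).
Premise 5 is O(¬issue_warning → void_entry); contrapositively O(¬void_entry → issue_warning). Since O(¬void_entry) holds, K gives O(issue_warning).
The contrapositive of premise 10 (O(serve_notice → ¬issue_warning)) is O(issue_warning → ¬serve_notice), and O(issue_warning) is already established, so O(¬serve_notice).
Premise 4, O(seal_envelope → serve_notice), contraposes to O(¬serve_notice → ¬seal_envelope); with O(¬serve_notice) we get O(¬seal_envelope).
So O(¬seal_envelope) holds, i.e. seal_envelope is forbidden. None of the other listed options is forbidden under the premises.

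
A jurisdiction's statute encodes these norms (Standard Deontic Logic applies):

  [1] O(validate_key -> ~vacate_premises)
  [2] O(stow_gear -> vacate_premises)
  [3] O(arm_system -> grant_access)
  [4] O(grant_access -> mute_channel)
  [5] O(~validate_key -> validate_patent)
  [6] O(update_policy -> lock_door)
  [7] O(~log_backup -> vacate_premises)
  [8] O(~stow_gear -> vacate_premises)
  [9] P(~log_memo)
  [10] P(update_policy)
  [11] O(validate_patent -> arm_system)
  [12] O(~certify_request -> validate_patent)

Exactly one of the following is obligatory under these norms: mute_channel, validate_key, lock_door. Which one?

mute_channel

Premises 8 and 2 are O(~stow_gear -> vacate_premises) and O(stow_gear -> vacate_premises); every ideal world satisfies ~stow_gear or stow_gear, so in either case vacate_premises holds — hence O(vacate_premises).
The contrapositive of premise 1 (O(validate_key -> ~vacate_premises)) is O(vacate_premises -> ~validate_key), and O(vacate_premises) is already established, so O(~validate_key).
With premise 5, O(~validate_key -> validate_patent), the K-axiom yields O(validate_patent).
With premise 11, O(validate_patent -> arm_system), the K-axiom yields O(arm_system).
From O(arm_system) and premise 3, O(arm_system -> grant_access), we obtain O(grant_access).
With premise 4, O(grant_access -> mute_channel), the K-axiom yields O(mute_channel).
So O(mute_channel) holds — mute_channel is obligatory. None of the other listed options is made obligatory by any chain of premises.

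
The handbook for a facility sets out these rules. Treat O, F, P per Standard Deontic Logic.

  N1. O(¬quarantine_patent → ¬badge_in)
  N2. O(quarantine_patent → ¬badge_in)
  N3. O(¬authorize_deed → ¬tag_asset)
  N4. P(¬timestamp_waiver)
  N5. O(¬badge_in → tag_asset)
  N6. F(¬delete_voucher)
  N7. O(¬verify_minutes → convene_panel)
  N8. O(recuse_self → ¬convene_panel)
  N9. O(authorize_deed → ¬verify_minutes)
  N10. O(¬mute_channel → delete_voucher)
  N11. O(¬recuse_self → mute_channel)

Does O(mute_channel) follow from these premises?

Premises 1 and 2 are O(¬quarantine_patent → ¬badge_in) and O(quarantine_patent → ¬badge_in); every ideal world satisfies ¬quarantine_patent or quarantine_patent, so in either case ¬badge_in holds — hence O(¬badge_in).
From O(¬badge_in) and premise 5, O(¬badge_in → tag_asset), we obtain O(tag_asset).
Premise 3, O(¬authorize_deed → ¬tag_asset), contraposes to O(tag_asset → authorize_deed); with O(tag_asset) we get O(authorize_deed).
With premise 9, O(authorize_deed → ¬verify_minutes), the K-axiom yields O(¬verify_minutes).
Applying K to premise 7 (O(¬verify_minutes → convene_panel)) and O(¬verify_minutes) yields O(convene_panel).
Premise 8, O(recuse_self → ¬convene_panel), contraposes to O(convene_panel → ¬recuse_self); with O(convene_panel) we get O(¬recuse_self).
From O(¬recuse_self) and premise 11, O(¬recuse_self → mute_channel), we obtain O(mute_channel).
Premises 4, 6, 10 do not contribute to this derivation.
So O(mute_channel) follows.

Yes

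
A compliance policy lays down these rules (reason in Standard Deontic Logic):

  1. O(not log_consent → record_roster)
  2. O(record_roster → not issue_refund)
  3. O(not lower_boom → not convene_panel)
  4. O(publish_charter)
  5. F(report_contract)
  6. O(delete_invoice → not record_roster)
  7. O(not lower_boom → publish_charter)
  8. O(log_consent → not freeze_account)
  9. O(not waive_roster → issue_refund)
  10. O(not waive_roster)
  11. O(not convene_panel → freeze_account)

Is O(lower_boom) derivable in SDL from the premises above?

From premise 10 we have O(not waive_roster).
Premise 9 is O(not waive_roster → issue_refund); since O(not waive_roster), deontic closure gives O(issue_refund).
The contrapositive of premise 2 (O(record_roster → not issue_refund)) is O(issue_refund → not record_roster), and O(issue_refund) is already established, so O(not record_roster).
Premise 1 is O(not log_consent → record_roster); contrapositively O(not record_roster → log_consent). Since O(not record_roster) holds, K gives O(log_consent).
Applying K to premise 8 (O(log_consent → not freeze_account)) and O(log_consent) yields O(not freeze_account).
Premise 11, O(not convene_panel → freeze_account), contraposes to O(not freeze_account → convene_panel); with O(not freeze_account) we get O(convene_panel).
Premise 3 is O(not lower_boom → not convene_panel); contrapositively O(convene_panel → lower_boom). Since O(convene_panel) holds, K gives O(lower_boom).
Premises 4, 5, 6, 7 do not contribute to this derivation.
So O(lower_boom) follows.

Yes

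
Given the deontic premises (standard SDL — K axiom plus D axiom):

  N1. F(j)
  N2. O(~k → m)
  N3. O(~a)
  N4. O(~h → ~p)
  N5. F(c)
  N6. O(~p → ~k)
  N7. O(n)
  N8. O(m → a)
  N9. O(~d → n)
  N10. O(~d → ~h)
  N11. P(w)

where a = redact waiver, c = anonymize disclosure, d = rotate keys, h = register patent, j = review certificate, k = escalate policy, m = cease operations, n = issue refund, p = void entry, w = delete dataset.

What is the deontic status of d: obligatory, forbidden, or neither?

Obligatory

Premise 3 gives O(~a).
Premise 8 is O(m → a); contrapositively O(~a → ~m). Since O(~a) holds, K gives O(~m).
The contrapositive of premise 2 (O(~k → m)) is O(~m → k), and O(~m) is already established, so O(k).
Premise 6 is O(~p → ~k); contrapositively O(k → p). Since O(k) holds, K gives O(p).
Premise 4, O(~h → ~p), contraposes to O(p → h); with O(p) we get O(h).
The contrapositive of premise 10 (O(~d → ~h)) is O(h → d), and O(h) is already established, so O(d).
Premises 1, 5, 7, 9, 11 do not contribute to this derivation.
Hence d is obligatory.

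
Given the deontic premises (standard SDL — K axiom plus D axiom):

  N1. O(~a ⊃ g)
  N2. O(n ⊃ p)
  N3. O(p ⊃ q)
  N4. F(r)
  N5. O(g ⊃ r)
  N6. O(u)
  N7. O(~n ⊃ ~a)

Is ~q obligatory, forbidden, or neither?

Forbidden

F(r) at premise 4 means O(~r).
Premise 5, O(g ⊃ r), contraposes to O(~r ⊃ ~g); with O(~r) we get O(~g).
The contrapositive of premise 1 (O(~a ⊃ g)) is O(~g ⊃ a), and O(~g) is already established, so O(a).
The contrapositive of premise 7 (O(~n ⊃ ~a)) is O(a ⊃ n), and O(a) is already established, so O(n).
Applying K to premise 2 (O(n ⊃ p)) and O(n) yields O(p).
With premise 3, O(p ⊃ q), the K-axiom yields O(q).
Premise 6 does not contribute to this derivation.
Thus O(q), which is F(~q): ~q is forbidden.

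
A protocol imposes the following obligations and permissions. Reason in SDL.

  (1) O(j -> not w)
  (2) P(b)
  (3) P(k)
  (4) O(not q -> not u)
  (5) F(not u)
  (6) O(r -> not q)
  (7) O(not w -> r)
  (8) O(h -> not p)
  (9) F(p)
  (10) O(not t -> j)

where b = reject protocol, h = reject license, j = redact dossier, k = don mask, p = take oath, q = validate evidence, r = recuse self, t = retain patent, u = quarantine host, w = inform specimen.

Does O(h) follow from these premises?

No

Premise 8 is O(h -> not p); even if O(not p) held, inferring O(h) would be affirming the consequent — invalid.
No other premise forces O(h). An ideal world satisfying every premise can still have h false, so O(h) is not derivable.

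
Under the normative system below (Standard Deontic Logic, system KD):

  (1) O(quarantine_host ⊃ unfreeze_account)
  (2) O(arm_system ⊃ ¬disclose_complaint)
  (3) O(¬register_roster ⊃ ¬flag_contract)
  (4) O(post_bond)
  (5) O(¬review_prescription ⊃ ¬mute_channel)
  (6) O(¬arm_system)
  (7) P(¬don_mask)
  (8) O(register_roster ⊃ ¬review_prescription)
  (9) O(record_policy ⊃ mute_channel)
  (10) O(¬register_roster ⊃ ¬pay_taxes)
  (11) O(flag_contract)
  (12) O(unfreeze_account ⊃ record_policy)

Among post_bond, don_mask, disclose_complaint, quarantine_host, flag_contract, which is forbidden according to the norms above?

quarantine_host

Premise 11 gives O(flag_contract).
Premise 3, O(¬register_roster ⊃ ¬flag_contract), contraposes to O(flag_contract ⊃ register_roster); with O(flag_contract) we get O(register_roster).
With premise 8, O(register_roster ⊃ ¬review_prescription), the K-axiom yields O(¬review_prescription).
Premise 5 is O(¬review_prescription ⊃ ¬mute_channel); since O(¬review_prescription), deontic closure gives O(¬mute_channel).
Premise 9, O(record_policy ⊃ mute_channel), contraposes to O(¬mute_channel ⊃ ¬record_policy); with O(¬mute_channel) we get O(¬record_policy).
The contrapositive of premise 12 (O(unfreeze_account ⊃ record_policy)) is O(¬record_policy ⊃ ¬unfreeze_account), and O(¬record_policy) is already established, so O(¬unfreeze_account).
Premise 1 is O(quarantine_host ⊃ unfreeze_account); contrapositively O(¬unfreeze_account ⊃ ¬quarantine_host). Since O(¬unfreeze_account) holds, K gives O(¬quarantine_host).
So O(¬quarantine_host) holds, i.e. quarantine_host is forbidden. None of the other listed options is forbidden under the premises.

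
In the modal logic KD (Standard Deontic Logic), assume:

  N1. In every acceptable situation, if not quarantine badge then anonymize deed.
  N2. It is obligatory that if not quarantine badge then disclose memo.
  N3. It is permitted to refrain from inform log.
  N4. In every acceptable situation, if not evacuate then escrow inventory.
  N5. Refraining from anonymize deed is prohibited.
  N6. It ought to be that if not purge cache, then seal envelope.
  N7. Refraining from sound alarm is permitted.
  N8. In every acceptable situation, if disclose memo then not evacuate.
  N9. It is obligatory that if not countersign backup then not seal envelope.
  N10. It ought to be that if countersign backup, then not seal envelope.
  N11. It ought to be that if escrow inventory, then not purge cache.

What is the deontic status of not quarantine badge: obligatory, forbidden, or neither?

Forbidden

By case analysis on ¬countersign_backup: premise 9 gives O(¬countersign_backup → ¬seal_envelope) and premise 10 gives O(countersign_backup → ¬seal_envelope), so O(¬seal_envelope) either way.
The contrapositive of premise 6 (O(¬purge_cache → seal_envelope)) is O(¬seal_envelope → purge_cache), and O(¬seal_envelope) is already established, so O(purge_cache).
Premise 11 is O(escrow_inventory → ¬purge_cache); contrapositively O(purge_cache → ¬escrow_inventory). Since O(purge_cache) holds, K gives O(¬escrow_inventory).
The contrapositive of premise 4 (O(¬evacuate → escrow_inventory)) is O(¬escrow_inventory → evacuate), and O(¬escrow_inventory) is already established, so O(evacuate).
The contrapositive of premise 8 (O(disclose_memo → ¬evacuate)) is O(evacuate → ¬disclose_memo), and O(evacuate) is already established, so O(¬disclose_memo).
The contrapositive of premise 2 (O(¬quarantine_badge → disclose_memo)) is O(¬disclose_memo → quarantine_badge), and O(¬disclose_memo) is already established, so O(quarantine_badge).
Premises 1, 3, 5, 7 do not contribute to this derivation.
Thus O(quarantine_badge), which is F(¬quarantine_badge): ¬quarantine_badge is forbidden.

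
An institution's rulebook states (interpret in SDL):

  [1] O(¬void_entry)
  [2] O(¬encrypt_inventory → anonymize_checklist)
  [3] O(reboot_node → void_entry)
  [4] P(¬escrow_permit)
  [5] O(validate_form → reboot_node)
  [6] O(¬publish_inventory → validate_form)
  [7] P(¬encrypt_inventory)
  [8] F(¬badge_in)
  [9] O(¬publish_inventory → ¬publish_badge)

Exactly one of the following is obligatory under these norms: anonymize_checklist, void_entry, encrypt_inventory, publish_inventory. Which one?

From premise 1 we have O(¬void_entry).
Premise 3, O(reboot_node → void_entry), contraposes to O(¬void_entry → ¬reboot_node); with O(¬void_entry) we get O(¬reboot_node).
Premise 5, O(validate_form → reboot_node), contraposes to O(¬reboot_node → ¬validate_form); with O(¬reboot_node) we get O(¬validate_form).
The contrapositive of premise 6 (O(¬publish_inventory → validate_form)) is O(¬validate_form → publish_inventory), and O(¬validate_form) is already established, so O(publish_inventory).
So O(publish_inventory) holds — publish_inventory is obligatory. None of the other listed options is made obligatory by any chain of premises.

publish_inventory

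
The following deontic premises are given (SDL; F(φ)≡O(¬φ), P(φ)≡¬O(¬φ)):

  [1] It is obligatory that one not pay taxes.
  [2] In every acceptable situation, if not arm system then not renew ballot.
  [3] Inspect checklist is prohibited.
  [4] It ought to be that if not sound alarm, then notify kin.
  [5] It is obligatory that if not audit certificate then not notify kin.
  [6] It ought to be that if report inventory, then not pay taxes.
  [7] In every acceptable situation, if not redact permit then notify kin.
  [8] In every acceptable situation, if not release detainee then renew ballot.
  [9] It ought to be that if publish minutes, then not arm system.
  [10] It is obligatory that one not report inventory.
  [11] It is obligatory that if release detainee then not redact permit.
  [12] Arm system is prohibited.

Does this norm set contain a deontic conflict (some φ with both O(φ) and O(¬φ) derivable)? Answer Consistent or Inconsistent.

Premise 6 is O(report_inventory → ¬pay_taxes); even if O(¬pay_taxes) held, inferring O(report_inventory) would be affirming the consequent — invalid.
So O(report_inventory) is not derivable, and the apparent clash with O(¬report_inventory) does not arise.
A world satisfying every obligation exists (e.g. arm_system=false, audit_certificate=true, inspect_checklist=false, notify_kin=true, pay_taxes=false, publish_minutes=false, redact_permit=false, release_detainee=true, renew_ballot=false, report_inventory=false, sound_alarm=false); no atom is both obligatory and forbidden, so the set is consistent.

Consistent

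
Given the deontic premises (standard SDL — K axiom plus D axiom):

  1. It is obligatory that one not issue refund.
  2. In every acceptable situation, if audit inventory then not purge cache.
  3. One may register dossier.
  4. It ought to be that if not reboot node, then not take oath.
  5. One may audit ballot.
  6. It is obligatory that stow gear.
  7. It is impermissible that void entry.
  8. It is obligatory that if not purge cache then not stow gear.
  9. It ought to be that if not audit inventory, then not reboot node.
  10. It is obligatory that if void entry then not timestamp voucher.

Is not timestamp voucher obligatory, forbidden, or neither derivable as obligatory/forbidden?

Neither

Premise 10 is O(void_entry → ¬timestamp_voucher), but O(void_entry) is not derivable from the premises, so it does not yield O(¬timestamp_voucher).
No premise or chain of K-axiom applications forces O(¬timestamp_voucher), and none forces O(timestamp_voucher). So ¬timestamp_voucher is neither obligatory nor forbidden under these norms.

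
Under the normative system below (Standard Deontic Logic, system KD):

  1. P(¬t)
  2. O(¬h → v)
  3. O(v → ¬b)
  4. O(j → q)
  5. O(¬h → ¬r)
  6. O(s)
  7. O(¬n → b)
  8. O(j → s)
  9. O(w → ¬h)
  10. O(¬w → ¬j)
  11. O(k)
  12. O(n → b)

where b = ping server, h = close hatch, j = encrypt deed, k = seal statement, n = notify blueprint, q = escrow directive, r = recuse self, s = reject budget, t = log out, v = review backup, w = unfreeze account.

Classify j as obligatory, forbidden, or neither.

By case analysis on n: premise 12 gives O(n → b) and premise 7 gives O(¬n → b), so O(b) either way.
Premise 3, O(v → ¬b), contraposes to O(b → ¬v); with O(b) we get O(¬v).
Premise 2, O(¬h → v), contraposes to O(¬v → h); with O(¬v) we get O(h).
The contrapositive of premise 9 (O(w → ¬h)) is O(h → ¬w), and O(h) is already established, so O(¬w).
With premise 10, O(¬w → ¬j), the K-axiom yields O(¬j).
Premises 1, 4, 5, 6, 8, 11 do not contribute to this derivation.
Thus O(¬j), which is F(j): j is forbidden.

Forbidden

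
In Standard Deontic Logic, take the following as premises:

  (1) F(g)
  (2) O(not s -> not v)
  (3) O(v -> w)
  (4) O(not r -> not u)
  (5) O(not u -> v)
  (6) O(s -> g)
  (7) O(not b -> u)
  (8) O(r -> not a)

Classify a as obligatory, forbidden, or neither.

Forbidden

Premise 1 is F(g), i.e. O(not g).
Premise 6, O(s -> g), contraposes to O(not g -> not s); with O(not g) we get O(not s).
From O(not s) and premise 2, O(not s -> not v), we obtain O(not v).
The contrapositive of premise 5 (O(not u -> v)) is O(not v -> u), and O(not v) is already established, so O(u).
The contrapositive of premise 4 (O(not r -> not u)) is O(u -> r), and O(u) is already established, so O(r).
Premise 8 is O(r -> not a); since O(r), deontic closure gives O(not a).
Premises 3, 7 do not contribute to this derivation.
Thus O(not a), which is F(a): a is forbidden.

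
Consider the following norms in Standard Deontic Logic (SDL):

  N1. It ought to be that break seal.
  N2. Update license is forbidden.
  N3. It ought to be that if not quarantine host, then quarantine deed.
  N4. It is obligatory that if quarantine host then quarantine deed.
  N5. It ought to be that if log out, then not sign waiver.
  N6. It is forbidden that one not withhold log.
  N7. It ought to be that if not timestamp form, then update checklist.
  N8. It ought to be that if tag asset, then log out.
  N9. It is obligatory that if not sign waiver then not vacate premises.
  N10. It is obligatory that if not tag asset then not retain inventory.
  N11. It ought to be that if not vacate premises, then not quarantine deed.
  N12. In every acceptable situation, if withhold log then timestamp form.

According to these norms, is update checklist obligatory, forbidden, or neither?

Neither

Premise 7 is O(¬timestamp_form → update_checklist), but O(¬timestamp_form) is not derivable from the premises, so it does not yield O(update_checklist).
No premise or chain of K-axiom applications forces O(update_checklist), and none forces O(¬update_checklist). So update_checklist is neither obligatory nor forbidden under these norms.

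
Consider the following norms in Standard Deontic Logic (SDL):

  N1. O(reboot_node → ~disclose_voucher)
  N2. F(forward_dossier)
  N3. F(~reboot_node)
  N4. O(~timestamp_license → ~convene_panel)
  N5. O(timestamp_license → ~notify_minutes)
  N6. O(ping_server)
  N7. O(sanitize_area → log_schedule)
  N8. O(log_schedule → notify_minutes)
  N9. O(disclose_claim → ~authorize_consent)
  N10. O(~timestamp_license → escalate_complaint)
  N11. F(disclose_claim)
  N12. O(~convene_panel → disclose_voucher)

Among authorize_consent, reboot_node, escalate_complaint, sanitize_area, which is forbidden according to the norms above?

Premise 3 is F(~reboot_node), i.e. O(reboot_node).
With premise 1, O(reboot_node → ~disclose_voucher), the K-axiom yields O(~disclose_voucher).
Premise 12 is O(~convene_panel → disclose_voucher); contrapositively O(~disclose_voucher → convene_panel). Since O(~disclose_voucher) holds, K gives O(convene_panel).
The contrapositive of premise 4 (O(~timestamp_license → ~convene_panel)) is O(convene_panel → timestamp_license), and O(convene_panel) is already established, so O(timestamp_license).
With premise 5, O(timestamp_license → ~notify_minutes), the K-axiom yields O(~notify_minutes).
Premise 8 is O(log_schedule → notify_minutes); contrapositively O(~notify_minutes → ~log_schedule). Since O(~notify_minutes) holds, K gives O(~log_schedule).
The contrapositive of premise 7 (O(sanitize_area → log_schedule)) is O(~log_schedule → ~sanitize_area), and O(~log_schedule) is already established, so O(~sanitize_area).
So O(~sanitize_area) holds, i.e. sanitize_area is forbidden. None of the other listed options is forbidden under the premises.

sanitize_area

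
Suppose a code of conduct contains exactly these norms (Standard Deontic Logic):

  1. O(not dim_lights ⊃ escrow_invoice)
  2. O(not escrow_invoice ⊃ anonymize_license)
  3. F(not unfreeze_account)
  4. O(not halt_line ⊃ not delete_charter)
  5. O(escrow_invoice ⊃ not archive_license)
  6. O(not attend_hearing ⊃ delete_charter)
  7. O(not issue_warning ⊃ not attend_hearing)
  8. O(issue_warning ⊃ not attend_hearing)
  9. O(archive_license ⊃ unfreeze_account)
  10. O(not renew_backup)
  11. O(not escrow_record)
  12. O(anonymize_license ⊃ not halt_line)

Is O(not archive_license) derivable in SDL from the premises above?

By case analysis on not issue_warning: premise 7 gives O(not issue_warning ⊃ not attend_hearing) and premise 8 gives O(issue_warning ⊃ not attend_hearing), so O(not attend_hearing) either way.
Premise 6 is O(not attend_hearing ⊃ delete_charter); since O(not attend_hearing), deontic closure gives O(delete_charter).
Premise 4 is O(not halt_line ⊃ not delete_charter); contrapositively O(delete_charter ⊃ halt_line). Since O(delete_charter) holds, K gives O(halt_line).
The contrapositive of premise 12 (O(anonymize_license ⊃ not halt_line)) is O(halt_line ⊃ not anonymize_license), and O(halt_line) is already established, so O(not anonymize_license).
The contrapositive of premise 2 (O(not escrow_invoice ⊃ anonymize_license)) is O(not anonymize_license ⊃ escrow_invoice), and O(not anonymize_license) is already established, so O(escrow_invoice).
Premise 5 is O(escrow_invoice ⊃ not archive_license); since O(escrow_invoice), deontic closure gives O(not archive_license).
Premises 1, 3, 9, 10, 11 do not contribute to this derivation.
So O(not archive_license) follows.

Yes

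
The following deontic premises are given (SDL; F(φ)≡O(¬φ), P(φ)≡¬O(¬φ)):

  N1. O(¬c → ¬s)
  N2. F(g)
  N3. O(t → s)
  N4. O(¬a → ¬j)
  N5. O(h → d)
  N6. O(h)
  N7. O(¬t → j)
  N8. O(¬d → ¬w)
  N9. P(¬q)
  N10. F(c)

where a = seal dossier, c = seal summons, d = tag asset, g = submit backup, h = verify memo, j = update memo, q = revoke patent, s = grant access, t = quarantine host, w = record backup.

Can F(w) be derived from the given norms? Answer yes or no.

No

Premise 8 is O(¬d → ¬w), but O(¬d) is not derivable from the premises, so it does not yield O(¬w).
No other premise forces O(¬w). An ideal world satisfying every premise can still have w true, so F(w) is not derivable.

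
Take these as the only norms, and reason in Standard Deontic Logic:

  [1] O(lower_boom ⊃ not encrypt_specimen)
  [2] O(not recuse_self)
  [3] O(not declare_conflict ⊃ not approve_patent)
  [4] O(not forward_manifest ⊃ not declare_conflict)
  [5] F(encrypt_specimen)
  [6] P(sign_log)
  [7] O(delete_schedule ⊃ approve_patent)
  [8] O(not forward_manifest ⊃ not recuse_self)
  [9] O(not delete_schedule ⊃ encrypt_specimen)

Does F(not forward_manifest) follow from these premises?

F(encrypt_specimen) at premise 5 means O(not encrypt_specimen).
Premise 9 is O(not delete_schedule ⊃ encrypt_specimen); contrapositively O(not encrypt_specimen ⊃ delete_schedule). Since O(not encrypt_specimen) holds, K gives O(delete_schedule).
With premise 7, O(delete_schedule ⊃ approve_patent), the K-axiom yields O(approve_patent).
Premise 3 is O(not declare_conflict ⊃ not approve_patent); contrapositively O(approve_patent ⊃ declare_conflict). Since O(approve_patent) holds, K gives O(declare_conflict).
The contrapositive of premise 4 (O(not forward_manifest ⊃ not declare_conflict)) is O(declare_conflict ⊃ forward_manifest), and O(declare_conflict) is already established, so O(forward_manifest).
Premises 1, 2, 6, 8 do not contribute to this derivation.
So O(forward_manifest) holds, i.e. F(not forward_manifest). The claim follows.

Yes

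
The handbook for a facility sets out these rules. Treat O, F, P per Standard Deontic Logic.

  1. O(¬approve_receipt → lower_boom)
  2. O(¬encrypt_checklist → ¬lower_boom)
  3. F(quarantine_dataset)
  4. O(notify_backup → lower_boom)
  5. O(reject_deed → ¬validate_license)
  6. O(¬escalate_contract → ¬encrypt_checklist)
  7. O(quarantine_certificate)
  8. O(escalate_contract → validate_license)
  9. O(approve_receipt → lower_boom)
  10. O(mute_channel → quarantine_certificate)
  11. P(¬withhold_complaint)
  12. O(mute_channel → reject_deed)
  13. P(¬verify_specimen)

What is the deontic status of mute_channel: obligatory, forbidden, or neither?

Forbidden

By case analysis on ¬approve_receipt: premise 1 gives O(¬approve_receipt → lower_boom) and premise 9 gives O(approve_receipt → lower_boom), so O(lower_boom) either way.
The contrapositive of premise 2 (O(¬encrypt_checklist → ¬lower_boom)) is O(lower_boom → encrypt_checklist), and O(lower_boom) is already established, so O(encrypt_checklist).
The contrapositive of premise 6 (O(¬escalate_contract → ¬encrypt_checklist)) is O(encrypt_checklist → escalate_contract), and O(encrypt_checklist) is already established, so O(escalate_contract).
Applying K to premise 8 (O(escalate_contract → validate_license)) and O(escalate_contract) yields O(validate_license).
The contrapositive of premise 5 (O(reject_deed → ¬validate_license)) is O(validate_license → ¬reject_deed), and O(validate_license) is already established, so O(¬reject_deed).
Premise 12, O(mute_channel → reject_deed), contraposes to O(¬reject_deed → ¬mute_channel); with O(¬reject_deed) we get O(¬mute_channel).
Premises 3, 4, 7, 10, 11, 13 do not contribute to this derivation.
Thus O(¬mute_channel), which is F(mute_channel): mute_channel is forbidden.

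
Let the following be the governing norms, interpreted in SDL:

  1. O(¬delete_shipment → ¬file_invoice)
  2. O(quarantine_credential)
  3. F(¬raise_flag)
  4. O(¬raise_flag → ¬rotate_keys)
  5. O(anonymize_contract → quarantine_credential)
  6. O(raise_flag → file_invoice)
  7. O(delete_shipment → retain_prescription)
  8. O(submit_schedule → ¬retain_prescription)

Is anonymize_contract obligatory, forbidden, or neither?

Premise 5 is O(anonymize_contract → quarantine_credential); even if O(quarantine_credential) held, inferring O(anonymize_contract) would be affirming the consequent — invalid.
No premise or chain of K-axiom applications forces O(anonymize_contract), and none forces O(¬anonymize_contract). So anonymize_contract is neither obligatory nor forbidden under these norms.

Neither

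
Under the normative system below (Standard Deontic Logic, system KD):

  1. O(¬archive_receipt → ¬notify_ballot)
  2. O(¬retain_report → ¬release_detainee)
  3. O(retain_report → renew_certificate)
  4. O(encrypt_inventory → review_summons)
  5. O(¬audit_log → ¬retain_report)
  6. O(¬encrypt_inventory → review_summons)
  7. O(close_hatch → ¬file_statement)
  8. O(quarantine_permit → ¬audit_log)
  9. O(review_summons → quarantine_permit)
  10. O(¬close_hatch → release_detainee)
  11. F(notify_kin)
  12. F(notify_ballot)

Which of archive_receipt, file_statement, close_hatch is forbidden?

By case analysis on encrypt_inventory: premise 4 gives O(encrypt_inventory → review_summons) and premise 6 gives O(¬encrypt_inventory → review_summons), so O(review_summons) either way.
From O(review_summons) and premise 9, O(review_summons → quarantine_permit), we obtain O(quarantine_permit).
Applying K to premise 8 (O(quarantine_permit → ¬audit_log)) and O(quarantine_permit) yields O(¬audit_log).
From O(¬audit_log) and premise 5, O(¬audit_log → ¬retain_report), we obtain O(¬retain_report).
With premise 2, O(¬retain_report → ¬release_detainee), the K-axiom yields O(¬release_detainee).
Premise 10 is O(¬close_hatch → release_detainee); contrapositively O(¬release_detainee → close_hatch). Since O(¬release_detainee) holds, K gives O(close_hatch).
Premise 7 is O(close_hatch → ¬file_statement); since O(close_hatch), deontic closure gives O(¬file_statement).
So O(¬file_statement) holds, i.e. file_statement is forbidden. None of the other listed options is forbidden under the premises.

file_statement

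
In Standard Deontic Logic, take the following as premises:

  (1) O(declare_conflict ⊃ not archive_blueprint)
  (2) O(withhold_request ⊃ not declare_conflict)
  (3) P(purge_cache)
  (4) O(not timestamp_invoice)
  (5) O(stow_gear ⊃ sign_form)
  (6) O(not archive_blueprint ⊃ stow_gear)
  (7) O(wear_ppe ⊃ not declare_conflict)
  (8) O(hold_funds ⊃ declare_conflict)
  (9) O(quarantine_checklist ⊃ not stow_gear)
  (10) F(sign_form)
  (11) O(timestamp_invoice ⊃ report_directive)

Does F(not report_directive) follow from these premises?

Premise 11 is O(timestamp_invoice ⊃ report_directive), but O(timestamp_invoice) is not derivable from the premises, so it does not yield O(report_directive).
No other premise forces O(report_directive). An ideal world satisfying every premise can still have not report_directive true, so F(not report_directive) is not derivable.

No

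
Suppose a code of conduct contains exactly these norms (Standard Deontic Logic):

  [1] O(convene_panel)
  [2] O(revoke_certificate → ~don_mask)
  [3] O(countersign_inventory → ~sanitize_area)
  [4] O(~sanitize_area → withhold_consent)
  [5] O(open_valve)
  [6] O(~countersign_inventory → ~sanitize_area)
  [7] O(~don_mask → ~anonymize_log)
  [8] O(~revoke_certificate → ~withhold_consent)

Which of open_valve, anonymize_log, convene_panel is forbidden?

anonymize_log

Premises 3 and 6 are O(countersign_inventory → ~sanitize_area) and O(~countersign_inventory → ~sanitize_area); every ideal world satisfies countersign_inventory or ~countersign_inventory, so in either case ~sanitize_area holds — hence O(~sanitize_area).
Applying K to premise 4 (O(~sanitize_area → withhold_consent)) and O(~sanitize_area) yields O(withhold_consent).
Premise 8, O(~revoke_certificate → ~withhold_consent), contraposes to O(withhold_consent → revoke_certificate); with O(withhold_consent) we get O(revoke_certificate).
With premise 2, O(revoke_certificate → ~don_mask), the K-axiom yields O(~don_mask).
Premise 7 is O(~don_mask → ~anonymize_log); since O(~don_mask), deontic closure gives O(~anonymize_log).
So O(~anonymize_log) holds, i.e. anonymize_log is forbidden. None of the other listed options is forbidden under the premises.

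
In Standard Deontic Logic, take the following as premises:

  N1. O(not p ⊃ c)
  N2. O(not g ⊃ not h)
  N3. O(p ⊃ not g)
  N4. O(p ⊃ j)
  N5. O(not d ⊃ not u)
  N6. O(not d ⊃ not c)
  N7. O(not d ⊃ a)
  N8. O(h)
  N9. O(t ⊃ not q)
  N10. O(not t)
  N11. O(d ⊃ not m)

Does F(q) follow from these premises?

Premise 9 is O(t ⊃ not q), but O(t) is not derivable from the premises, so it does not yield O(not q).
No other premise forces O(not q). An ideal world satisfying every premise can still have q true, so F(q) is not derivable.

No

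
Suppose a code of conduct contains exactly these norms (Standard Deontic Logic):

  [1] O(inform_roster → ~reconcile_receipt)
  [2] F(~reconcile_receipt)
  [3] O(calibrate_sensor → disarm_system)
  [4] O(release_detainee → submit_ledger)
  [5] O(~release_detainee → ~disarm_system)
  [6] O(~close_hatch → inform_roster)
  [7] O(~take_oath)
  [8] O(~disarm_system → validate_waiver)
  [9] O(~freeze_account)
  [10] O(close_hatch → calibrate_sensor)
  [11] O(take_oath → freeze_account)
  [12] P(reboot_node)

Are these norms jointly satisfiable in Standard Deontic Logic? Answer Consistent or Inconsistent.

Premise 11 is O(take_oath → freeze_account), but O(take_oath) is not derivable from the premises, so it does not yield O(freeze_account).
So O(freeze_account) is not derivable, and the apparent clash with O(~freeze_account) does not arise.
A world satisfying every obligation exists (e.g. calibrate_sensor=true, close_hatch=true, disarm_system=true, freeze_account=false, inform_roster=false, reboot_node=false, reconcile_receipt=true, release_detainee=true, submit_ledger=true, take_oath=false, validate_waiver=false); no atom is both obligatory and forbidden, so the set is consistent.

Consistent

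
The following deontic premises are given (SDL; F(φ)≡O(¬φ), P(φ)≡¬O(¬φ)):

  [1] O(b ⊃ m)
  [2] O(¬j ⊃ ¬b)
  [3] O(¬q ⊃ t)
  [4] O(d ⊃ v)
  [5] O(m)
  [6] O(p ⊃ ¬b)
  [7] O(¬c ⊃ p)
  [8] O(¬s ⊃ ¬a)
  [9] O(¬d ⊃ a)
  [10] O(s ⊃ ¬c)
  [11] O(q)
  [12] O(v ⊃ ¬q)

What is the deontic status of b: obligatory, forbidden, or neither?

Forbidden

Premise 11 states O(q) outright.
Premise 12 is O(v ⊃ ¬q); contrapositively O(q ⊃ ¬v). Since O(q) holds, K gives O(¬v).
Premise 4 is O(d ⊃ v); contrapositively O(¬v ⊃ ¬d). Since O(¬v) holds, K gives O(¬d).
With premise 9, O(¬d ⊃ a), the K-axiom yields O(a).
Premise 8 is O(¬s ⊃ ¬a); contrapositively O(a ⊃ s). Since O(a) holds, K gives O(s).
Applying K to premise 10 (O(s ⊃ ¬c)) and O(s) yields O(¬c).
Applying K to premise 7 (O(¬c ⊃ p)) and O(¬c) yields O(p).
Premise 6 is O(p ⊃ ¬b); since O(p), deontic closure gives O(¬b).
Premises 1, 2, 3, 5 do not contribute to this derivation.
Thus O(¬b), which is F(b): b is forbidden.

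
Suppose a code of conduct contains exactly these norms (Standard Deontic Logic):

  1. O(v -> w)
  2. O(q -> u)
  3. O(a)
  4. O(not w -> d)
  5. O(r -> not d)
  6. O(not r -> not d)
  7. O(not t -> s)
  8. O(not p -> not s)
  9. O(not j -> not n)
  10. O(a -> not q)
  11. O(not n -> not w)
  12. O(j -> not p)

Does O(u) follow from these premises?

No

Premise 2 is O(q -> u), but O(q) is not derivable from the premises, so it does not yield O(u).
No other premise forces O(u). An ideal world satisfying every premise can still have u false, so O(u) is not derivable.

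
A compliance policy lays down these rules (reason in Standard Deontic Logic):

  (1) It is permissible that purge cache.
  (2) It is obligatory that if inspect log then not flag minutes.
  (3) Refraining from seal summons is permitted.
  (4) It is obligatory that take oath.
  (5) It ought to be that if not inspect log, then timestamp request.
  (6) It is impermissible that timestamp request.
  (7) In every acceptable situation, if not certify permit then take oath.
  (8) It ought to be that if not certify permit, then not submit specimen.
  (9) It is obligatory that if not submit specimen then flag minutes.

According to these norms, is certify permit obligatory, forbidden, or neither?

Obligatory

F(timestamp_request) at premise 6 means O(¬timestamp_request).
Premise 5 is O(¬inspect_log → timestamp_request); contrapositively O(¬timestamp_request → inspect_log). Since O(¬timestamp_request) holds, K gives O(inspect_log).
With premise 2, O(inspect_log → ¬flag_minutes), the K-axiom yields O(¬flag_minutes).
The contrapositive of premise 9 (O(¬submit_specimen → flag_minutes)) is O(¬flag_minutes → submit_specimen), and O(¬flag_minutes) is already established, so O(submit_specimen).
Premise 8, O(¬certify_permit → ¬submit_specimen), contraposes to O(submit_specimen → certify_permit); with O(submit_specimen) we get O(certify_permit).
Premises 1, 3, 4, 7 do not contribute to this derivation.
Hence certify_permit is obligatory.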